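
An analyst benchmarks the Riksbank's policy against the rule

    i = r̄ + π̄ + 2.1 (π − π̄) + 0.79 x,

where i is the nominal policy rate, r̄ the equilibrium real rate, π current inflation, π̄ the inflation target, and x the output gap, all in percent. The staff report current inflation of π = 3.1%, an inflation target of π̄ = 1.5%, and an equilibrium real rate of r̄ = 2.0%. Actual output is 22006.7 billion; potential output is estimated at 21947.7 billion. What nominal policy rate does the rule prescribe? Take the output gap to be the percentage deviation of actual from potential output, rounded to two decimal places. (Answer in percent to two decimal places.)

Output gap = 100 × (22006.7 − 21947.7) / 21947.7 = 0.27%.
i = 2.00 + 1.50 + 2.1 × (3.10 − 1.50) + 0.79 × 0.27
   = 2.00 + 1.5 + 3.36 + 0.2133 = 7.07

7.07%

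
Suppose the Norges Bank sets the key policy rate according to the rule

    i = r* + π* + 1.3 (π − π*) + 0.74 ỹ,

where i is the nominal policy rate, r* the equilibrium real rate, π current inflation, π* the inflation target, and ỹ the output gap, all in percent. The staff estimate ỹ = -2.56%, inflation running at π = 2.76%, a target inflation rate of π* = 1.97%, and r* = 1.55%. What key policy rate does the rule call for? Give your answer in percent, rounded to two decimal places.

i = 1.55 + 1.97 + 1.3 × (2.76 − 1.97) + 0.74 × (-2.56)
   = 1.55 + 1.97 + 1.027 − 1.8944 = 2.65

2.65%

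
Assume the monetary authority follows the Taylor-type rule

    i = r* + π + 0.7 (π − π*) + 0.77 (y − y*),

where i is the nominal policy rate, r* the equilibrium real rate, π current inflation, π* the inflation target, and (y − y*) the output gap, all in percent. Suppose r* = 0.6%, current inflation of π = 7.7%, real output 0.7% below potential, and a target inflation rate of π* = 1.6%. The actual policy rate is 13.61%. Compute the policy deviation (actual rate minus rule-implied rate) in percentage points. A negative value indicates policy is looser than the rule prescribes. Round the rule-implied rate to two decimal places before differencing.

Output 0.7% below potential → (y − y*) = -0.7.
i = 0.6 + 7.7 + 0.7 × (7.7 − 1.6) + 0.77 × (-0.7)
   = 0.6 + 7.7 + 4.27 − 0.539 = 12.03
Deviation = 13.61 − 12.03 = 1.58 pp.

1.58 pp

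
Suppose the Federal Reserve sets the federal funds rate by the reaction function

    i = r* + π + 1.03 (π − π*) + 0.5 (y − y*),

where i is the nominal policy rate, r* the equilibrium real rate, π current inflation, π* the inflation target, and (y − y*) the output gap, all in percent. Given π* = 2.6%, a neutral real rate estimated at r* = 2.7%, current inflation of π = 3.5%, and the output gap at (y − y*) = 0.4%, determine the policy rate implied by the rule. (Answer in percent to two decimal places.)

i = 2.7 + 3.5 + 1.03 × (3.5 − 2.6) + 0.5 × 0.4
   = 2.7 + 3.5 + 0.927 + 0.2 = 7.33

7.33%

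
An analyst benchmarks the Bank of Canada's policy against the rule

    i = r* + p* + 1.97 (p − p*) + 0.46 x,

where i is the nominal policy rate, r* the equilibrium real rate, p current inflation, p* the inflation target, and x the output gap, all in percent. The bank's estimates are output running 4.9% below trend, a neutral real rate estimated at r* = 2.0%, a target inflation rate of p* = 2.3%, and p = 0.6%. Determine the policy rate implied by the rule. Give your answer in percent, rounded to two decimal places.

-1.30%

Output 4.9% below potential → x = -4.9.
i = 2.0 + 2.3 + 1.97 × (0.6 − 2.3) + 0.46 × (-4.9)
   = 2.0 + 2.3 − 3.349 − 2.254 = -1.30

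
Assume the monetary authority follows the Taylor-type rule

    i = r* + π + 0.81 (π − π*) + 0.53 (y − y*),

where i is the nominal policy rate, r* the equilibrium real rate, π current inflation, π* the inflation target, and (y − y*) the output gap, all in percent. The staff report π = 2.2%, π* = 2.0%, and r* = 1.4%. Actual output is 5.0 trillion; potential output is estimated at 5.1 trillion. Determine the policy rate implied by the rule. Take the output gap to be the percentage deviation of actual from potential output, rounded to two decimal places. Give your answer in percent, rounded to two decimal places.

2.72%

Output gap = 100 × (5.0 − 5.1) / 5.1 = -1.96%.
i = 1.40 + 2.20 + 0.81 × (2.20 − 2.00) + 0.53 × (-1.96)
   = 1.40 + 2.2 + 0.162 − 1.0388 = 2.72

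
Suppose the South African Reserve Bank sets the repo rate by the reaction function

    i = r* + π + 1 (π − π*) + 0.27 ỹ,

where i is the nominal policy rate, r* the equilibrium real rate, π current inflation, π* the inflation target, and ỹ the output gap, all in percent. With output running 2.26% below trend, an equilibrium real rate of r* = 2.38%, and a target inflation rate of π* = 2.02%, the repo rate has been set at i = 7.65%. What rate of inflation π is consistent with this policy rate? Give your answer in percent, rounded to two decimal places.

Output 2.26% below potential → ỹ = -2.26.
Collecting π: i = r* + (1 + 1) π − 1 π* + 0.27 ỹ
2 π = 7.65 − 2.38 + 1 × 2.02 − 0.27 × (-2.26) = 7.9002
π = 7.9002 / 2 = 3.95

3.95%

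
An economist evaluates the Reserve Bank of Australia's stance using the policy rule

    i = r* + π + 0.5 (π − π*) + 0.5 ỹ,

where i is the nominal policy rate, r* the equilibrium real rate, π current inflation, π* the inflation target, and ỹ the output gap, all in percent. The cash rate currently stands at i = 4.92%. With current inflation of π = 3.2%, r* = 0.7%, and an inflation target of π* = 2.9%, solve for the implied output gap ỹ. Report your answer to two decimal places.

0.5 ỹ = 4.92 − 0.7 − 3.2 − 0.5 × (3.2 − 2.9) = 0.87
ỹ = 0.87 / 0.5 = 1.74

1.74%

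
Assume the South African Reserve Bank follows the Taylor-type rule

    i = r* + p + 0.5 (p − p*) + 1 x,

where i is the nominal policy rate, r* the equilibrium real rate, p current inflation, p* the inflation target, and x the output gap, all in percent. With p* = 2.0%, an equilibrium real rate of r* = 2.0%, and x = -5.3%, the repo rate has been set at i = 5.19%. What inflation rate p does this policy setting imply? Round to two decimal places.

Collecting p: i = r* + (1 + 0.5) p − 0.5 p* + 1 x
1.5 p = 5.19 − 2.0 + 0.5 × 2.0 − 1 × (-5.3) = 9.49
p = 9.49 / 1.5 = 6.33

6.33%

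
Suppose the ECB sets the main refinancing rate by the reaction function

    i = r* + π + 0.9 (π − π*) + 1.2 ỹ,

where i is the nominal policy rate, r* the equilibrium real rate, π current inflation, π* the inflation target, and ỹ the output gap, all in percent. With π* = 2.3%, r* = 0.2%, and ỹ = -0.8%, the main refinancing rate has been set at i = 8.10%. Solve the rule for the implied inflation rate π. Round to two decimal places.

5.75%

Collecting π: i = r* + (1 + 0.9) π − 0.9 π* + 1.2 ỹ
1.9 π = 8.10 − 0.2 + 0.9 × 2.3 − 1.2 × (-0.8) = 10.93
π = 10.93 / 1.9 = 5.75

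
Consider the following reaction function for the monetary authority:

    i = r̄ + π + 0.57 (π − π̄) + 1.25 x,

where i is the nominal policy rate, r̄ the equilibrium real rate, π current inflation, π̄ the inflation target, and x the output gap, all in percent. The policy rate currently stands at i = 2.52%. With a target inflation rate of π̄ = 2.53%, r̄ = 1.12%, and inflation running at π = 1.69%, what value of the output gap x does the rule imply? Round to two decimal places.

0.15%

1.25 x = 2.52 − 1.12 − 1.69 − 0.57 × (1.69 − 2.53) = 0.1888
x = 0.1888 / 1.25 = 0.15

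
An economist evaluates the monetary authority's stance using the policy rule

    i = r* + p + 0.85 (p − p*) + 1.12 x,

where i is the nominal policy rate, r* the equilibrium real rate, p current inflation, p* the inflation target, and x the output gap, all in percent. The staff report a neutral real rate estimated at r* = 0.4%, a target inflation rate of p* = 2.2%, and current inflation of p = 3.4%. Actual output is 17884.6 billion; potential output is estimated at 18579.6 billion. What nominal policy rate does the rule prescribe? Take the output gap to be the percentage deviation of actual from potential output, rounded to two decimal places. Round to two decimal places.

0.63%

Output gap = 100 × (17884.6 − 18579.6) / 18579.6 = -3.74%.
i = 0.40 + 3.40 + 0.85 × (3.40 − 2.20) + 1.12 × (-3.74)
   = 0.40 + 3.4 + 1.02 − 4.1888 = 0.63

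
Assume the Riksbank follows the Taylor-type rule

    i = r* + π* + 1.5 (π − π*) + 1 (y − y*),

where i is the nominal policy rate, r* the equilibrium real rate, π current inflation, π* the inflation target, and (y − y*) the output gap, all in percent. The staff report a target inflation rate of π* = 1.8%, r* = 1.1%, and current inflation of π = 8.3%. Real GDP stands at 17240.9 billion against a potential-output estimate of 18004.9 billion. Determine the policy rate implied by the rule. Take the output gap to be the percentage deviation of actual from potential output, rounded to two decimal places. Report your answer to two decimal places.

Output gap = 100 × (17240.9 − 18004.9) / 18004.9 = -4.24%.
i = 1.10 + 1.80 + 1.5 × (8.30 − 1.80) + 1 × (-4.24)
   = 1.10 + 1.8 + 9.75 − 4.24 = 8.41

8.41%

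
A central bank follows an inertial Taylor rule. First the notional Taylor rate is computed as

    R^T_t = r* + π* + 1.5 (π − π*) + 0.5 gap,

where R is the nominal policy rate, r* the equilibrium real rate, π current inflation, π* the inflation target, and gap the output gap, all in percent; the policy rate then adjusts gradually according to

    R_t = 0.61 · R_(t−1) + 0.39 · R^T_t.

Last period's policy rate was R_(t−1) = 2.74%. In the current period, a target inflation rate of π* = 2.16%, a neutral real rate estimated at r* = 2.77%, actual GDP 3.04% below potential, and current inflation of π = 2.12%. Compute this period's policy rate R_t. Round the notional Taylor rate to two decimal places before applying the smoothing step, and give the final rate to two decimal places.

Output 3.04% below potential → gap = -3.04.
R^T_t = 2.77 + 2.16 + 1.5 × (2.12 − 2.16) + 0.5 × (-3.04)
   = 2.77 + 2.16 − 0.06 − 1.52 = 3.35
R_t = 0.61 × 2.74 + 0.39 × 3.35 = 1.6714 + 1.3065 = 2.98

2.98%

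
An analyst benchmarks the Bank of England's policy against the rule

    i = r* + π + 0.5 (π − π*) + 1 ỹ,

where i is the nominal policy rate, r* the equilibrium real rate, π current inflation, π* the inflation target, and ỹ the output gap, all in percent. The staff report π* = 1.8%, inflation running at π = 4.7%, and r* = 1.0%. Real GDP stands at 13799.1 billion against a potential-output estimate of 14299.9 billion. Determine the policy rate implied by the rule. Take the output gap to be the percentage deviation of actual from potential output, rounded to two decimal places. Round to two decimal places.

3.65%

Output gap = 100 × (13799.1 − 14299.9) / 14299.9 = -3.50%.
i = 1.00 + 4.70 + 0.5 × (4.70 − 1.80) + 1 × (-3.50)
   = 1.00 + 4.7 + 1.45 − 3.5 = 3.65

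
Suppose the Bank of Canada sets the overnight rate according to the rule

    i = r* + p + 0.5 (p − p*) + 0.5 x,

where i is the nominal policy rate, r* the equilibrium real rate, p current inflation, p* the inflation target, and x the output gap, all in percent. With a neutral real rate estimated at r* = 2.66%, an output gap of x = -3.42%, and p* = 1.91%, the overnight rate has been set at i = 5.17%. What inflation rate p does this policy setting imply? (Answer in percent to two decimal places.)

3.45%

Collecting p: i = r* + (1 + 0.5) p − 0.5 p* + 0.5 x
1.5 p = 5.17 − 2.66 + 0.5 × 1.91 − 0.5 × (-3.42) = 5.175
p = 5.175 / 1.5 = 3.45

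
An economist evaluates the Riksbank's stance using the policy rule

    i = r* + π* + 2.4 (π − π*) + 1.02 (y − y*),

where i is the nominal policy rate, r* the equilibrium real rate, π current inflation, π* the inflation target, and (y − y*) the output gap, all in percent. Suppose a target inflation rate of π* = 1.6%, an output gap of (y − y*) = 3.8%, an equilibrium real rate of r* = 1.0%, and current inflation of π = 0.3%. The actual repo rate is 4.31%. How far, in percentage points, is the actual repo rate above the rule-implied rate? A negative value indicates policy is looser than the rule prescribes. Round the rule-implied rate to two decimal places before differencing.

0.95 pp

i = 1.0 + 1.6 + 2.4 × (0.3 − 1.6) + 1.02 × 3.8
   = 1.0 + 1.6 − 3.12 + 3.876 = 3.36
Deviation = 4.31 − 3.36 = 0.95 pp.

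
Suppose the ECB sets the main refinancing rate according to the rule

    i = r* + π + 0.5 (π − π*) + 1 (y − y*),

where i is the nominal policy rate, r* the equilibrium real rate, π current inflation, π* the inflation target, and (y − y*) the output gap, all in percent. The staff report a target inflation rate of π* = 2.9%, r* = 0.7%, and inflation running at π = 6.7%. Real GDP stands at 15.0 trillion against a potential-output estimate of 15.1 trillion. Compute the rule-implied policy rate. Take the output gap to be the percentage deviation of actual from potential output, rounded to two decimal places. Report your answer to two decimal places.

8.64%

Output gap = 100 × (15.0 − 15.1) / 15.1 = -0.66%.
i = 0.70 + 6.70 + 0.5 × (6.70 − 2.90) + 1 × (-0.66)
   = 0.70 + 6.7 + 1.9 − 0.66 = 8.64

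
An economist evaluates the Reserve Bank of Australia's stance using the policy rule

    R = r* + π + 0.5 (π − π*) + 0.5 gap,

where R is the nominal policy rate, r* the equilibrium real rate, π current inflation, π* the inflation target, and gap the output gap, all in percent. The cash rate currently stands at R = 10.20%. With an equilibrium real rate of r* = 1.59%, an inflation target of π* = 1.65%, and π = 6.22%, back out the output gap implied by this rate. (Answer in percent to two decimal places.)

0.21%

0.5 gap = 10.20 − 1.59 − 6.22 − 0.5 × (6.22 − 1.65) = 0.105
gap = 0.105 / 0.5 = 0.21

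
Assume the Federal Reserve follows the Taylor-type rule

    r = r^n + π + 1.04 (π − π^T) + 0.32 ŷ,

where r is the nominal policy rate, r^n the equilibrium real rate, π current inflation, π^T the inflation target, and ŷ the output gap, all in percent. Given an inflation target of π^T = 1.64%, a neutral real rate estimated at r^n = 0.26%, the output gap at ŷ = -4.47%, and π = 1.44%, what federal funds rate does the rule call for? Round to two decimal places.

r = 0.26 + 1.44 + 1.04 × (1.44 − 1.64) + 0.32 × (-4.47)
   = 0.26 + 1.44 − 0.208 − 1.4304 = 0.06

0.06%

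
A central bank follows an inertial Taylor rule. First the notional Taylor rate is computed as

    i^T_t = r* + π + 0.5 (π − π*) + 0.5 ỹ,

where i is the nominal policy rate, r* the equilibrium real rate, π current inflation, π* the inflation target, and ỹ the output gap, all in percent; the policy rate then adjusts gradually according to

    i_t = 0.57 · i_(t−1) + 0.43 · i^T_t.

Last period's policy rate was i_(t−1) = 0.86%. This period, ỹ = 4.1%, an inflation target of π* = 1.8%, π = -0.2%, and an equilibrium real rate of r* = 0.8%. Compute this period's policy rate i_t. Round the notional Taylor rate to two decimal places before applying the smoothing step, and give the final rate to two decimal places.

1.20%

i^T_t = 0.8 + (-0.2) + 0.5 × (-0.2 − 1.8) + 0.5 × 4.1
   = 0.8 − 0.2 − 1 + 2.05 = 1.65
i_t = 0.57 × 0.86 + 0.43 × 1.65 = 0.4902 + 0.7095 = 1.20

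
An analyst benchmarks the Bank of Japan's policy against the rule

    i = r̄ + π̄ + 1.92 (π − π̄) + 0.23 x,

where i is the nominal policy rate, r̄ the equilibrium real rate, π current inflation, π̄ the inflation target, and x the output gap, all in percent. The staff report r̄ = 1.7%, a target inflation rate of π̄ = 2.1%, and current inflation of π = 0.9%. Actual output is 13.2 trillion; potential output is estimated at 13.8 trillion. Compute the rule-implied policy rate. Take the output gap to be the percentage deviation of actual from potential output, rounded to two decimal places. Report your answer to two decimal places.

0.50%

Output gap = 100 × (13.2 − 13.8) / 13.8 = -4.35%.
i = 1.70 + 2.10 + 1.92 × (0.90 − 2.10) + 0.23 × (-4.35)
   = 1.70 + 2.1 − 2.304 − 1.0005 = 0.50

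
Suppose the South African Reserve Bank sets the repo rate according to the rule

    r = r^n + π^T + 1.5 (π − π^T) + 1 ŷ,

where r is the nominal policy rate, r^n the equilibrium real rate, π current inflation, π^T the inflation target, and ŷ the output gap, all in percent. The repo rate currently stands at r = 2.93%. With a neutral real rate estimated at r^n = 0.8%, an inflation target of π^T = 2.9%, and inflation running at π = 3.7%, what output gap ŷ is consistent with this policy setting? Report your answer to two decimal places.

-1.97%

1 ŷ = 2.93 − 0.8 − 2.9 − 1.5 × (3.7 − 2.9) = -1.97
ŷ = -1.97 / 1 = -1.97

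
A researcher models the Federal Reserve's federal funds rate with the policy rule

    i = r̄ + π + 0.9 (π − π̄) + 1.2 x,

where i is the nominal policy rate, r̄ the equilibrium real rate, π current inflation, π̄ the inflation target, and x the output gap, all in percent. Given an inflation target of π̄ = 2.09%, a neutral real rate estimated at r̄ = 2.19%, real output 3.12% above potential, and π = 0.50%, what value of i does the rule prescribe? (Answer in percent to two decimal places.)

Output 3.12% above potential → x = 3.12.
i = 2.19 + 0.50 + 0.9 × (0.50 − 2.09) + 1.2 × 3.12
   = 2.19 + 0.5 − 1.431 + 3.744 = 5.00

5.00%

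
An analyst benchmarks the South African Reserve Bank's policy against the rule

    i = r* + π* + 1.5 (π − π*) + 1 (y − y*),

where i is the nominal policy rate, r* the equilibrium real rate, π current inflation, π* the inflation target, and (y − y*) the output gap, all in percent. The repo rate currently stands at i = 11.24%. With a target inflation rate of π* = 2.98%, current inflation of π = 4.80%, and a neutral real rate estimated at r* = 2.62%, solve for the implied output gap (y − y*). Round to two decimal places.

2.91%

1 (y − y*) = 11.24 − 2.62 − 2.98 − 1.5 × (4.80 − 2.98) = 2.91
(y − y*) = 2.91 / 1 = 2.91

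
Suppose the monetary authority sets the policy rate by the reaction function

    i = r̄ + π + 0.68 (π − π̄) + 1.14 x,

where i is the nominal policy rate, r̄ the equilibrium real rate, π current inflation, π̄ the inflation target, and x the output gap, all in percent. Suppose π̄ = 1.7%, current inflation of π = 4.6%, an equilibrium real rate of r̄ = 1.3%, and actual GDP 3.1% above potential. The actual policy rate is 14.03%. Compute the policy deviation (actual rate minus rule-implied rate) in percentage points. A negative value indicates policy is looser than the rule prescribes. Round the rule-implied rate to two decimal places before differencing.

Output 3.1% above potential → x = 3.1.
i = 1.3 + 4.6 + 0.68 × (4.6 − 1.7) + 1.14 × 3.1
   = 1.3 + 4.6 + 1.972 + 3.534 = 11.41
Deviation = 14.03 − 11.41 = 2.62 pp.

2.62 pp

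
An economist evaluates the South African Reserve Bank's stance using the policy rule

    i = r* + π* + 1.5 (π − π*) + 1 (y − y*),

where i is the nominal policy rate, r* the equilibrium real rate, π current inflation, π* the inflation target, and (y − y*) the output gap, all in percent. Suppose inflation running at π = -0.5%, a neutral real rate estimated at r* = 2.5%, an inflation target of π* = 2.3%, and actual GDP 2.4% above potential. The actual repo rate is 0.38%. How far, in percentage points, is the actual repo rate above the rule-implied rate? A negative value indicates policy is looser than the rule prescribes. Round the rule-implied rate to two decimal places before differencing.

Output 2.4% above potential → (y − y*) = 2.4.
i = 2.5 + 2.3 + 1.5 × (-0.5 − 2.3) + 1 × 2.4
   = 2.5 + 2.3 − 4.2 + 2.4 = 3.00
Deviation = 0.38 − 3.00 = -2.62 pp.

-2.62 pp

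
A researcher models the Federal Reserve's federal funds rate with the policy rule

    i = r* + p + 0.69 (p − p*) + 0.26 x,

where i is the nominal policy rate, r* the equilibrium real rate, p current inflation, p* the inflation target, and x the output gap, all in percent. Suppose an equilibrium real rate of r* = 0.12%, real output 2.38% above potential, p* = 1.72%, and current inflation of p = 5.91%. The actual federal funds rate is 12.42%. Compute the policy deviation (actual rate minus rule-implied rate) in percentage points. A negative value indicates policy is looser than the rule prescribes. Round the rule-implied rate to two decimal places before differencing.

2.88 pp

Output 2.38% above potential → x = 2.38.
i = 0.12 + 5.91 + 0.69 × (5.91 − 1.72) + 0.26 × 2.38
   = 0.12 + 5.91 + 2.8911 + 0.6188 = 9.54
Deviation = 12.42 − 9.54 = 2.88 pp.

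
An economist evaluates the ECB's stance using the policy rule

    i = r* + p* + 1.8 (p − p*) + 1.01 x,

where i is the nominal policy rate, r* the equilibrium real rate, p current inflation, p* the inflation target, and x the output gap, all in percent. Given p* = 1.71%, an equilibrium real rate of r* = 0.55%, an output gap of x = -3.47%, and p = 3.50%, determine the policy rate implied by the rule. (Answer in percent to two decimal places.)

1.98%

i = 0.55 + 1.71 + 1.8 × (3.50 − 1.71) + 1.01 × (-3.47)
   = 0.55 + 1.71 + 3.222 − 3.5047 = 1.98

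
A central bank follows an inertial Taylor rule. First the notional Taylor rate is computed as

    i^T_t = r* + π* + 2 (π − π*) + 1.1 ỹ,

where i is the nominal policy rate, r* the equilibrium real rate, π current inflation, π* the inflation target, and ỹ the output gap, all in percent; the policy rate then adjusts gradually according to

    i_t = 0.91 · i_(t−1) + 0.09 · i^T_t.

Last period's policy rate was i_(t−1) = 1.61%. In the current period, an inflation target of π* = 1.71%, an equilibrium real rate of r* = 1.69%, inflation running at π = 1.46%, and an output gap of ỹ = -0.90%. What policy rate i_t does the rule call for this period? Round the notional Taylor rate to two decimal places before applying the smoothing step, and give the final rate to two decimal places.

1.64%

i^T_t = 1.69 + 1.71 + 2 × (1.46 − 1.71) + 1.1 × (-0.90)
   = 1.69 + 1.71 − 0.5 − 0.99 = 1.91
i_t = 0.91 × 1.61 + 0.09 × 1.91 = 1.4651 + 0.1719 = 1.64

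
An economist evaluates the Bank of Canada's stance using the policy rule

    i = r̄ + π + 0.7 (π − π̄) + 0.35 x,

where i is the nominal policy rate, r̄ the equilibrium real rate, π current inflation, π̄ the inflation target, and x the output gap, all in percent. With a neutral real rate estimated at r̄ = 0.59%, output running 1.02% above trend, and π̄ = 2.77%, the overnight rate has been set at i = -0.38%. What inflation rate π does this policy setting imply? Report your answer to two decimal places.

0.36%

Output 1.02% above potential → x = 1.02.
Collecting π: i = r̄ + (1 + 0.7) π − 0.7 π̄ + 0.35 x
1.7 π = -0.38 − 0.59 + 0.7 × 2.77 − 0.35 × 1.02 = 0.612
π = 0.612 / 1.7 = 0.36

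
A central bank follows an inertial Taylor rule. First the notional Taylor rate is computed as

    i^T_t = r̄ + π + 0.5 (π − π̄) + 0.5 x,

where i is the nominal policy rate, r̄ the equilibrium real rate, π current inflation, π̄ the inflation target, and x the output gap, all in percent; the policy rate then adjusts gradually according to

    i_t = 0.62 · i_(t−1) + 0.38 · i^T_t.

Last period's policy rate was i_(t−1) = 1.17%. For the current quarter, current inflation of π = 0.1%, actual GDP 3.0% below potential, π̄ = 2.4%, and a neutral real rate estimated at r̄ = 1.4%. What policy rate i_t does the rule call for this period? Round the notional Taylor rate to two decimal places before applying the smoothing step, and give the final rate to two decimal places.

Output 3.0% below potential → x = -3.0.
i^T_t = 1.4 + 0.1 + 0.5 × (0.1 − 2.4) + 0.5 × (-3.0)
   = 1.4 + 0.1 − 1.15 − 1.5 = -1.15
i_t = 0.62 × 1.17 + 0.38 × (-1.15) = 0.7254 − 0.437 = 0.29

0.29%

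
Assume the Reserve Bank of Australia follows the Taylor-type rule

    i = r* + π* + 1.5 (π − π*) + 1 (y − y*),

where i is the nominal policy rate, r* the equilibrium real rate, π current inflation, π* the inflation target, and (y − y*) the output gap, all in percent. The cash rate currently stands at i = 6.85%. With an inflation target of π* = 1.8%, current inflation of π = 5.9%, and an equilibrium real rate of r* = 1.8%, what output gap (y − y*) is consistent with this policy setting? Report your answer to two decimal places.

-2.90%

1 (y − y*) = 6.85 − 1.8 − 1.8 − 1.5 × (5.9 − 1.8) = -2.9
(y − y*) = -2.9 / 1 = -2.90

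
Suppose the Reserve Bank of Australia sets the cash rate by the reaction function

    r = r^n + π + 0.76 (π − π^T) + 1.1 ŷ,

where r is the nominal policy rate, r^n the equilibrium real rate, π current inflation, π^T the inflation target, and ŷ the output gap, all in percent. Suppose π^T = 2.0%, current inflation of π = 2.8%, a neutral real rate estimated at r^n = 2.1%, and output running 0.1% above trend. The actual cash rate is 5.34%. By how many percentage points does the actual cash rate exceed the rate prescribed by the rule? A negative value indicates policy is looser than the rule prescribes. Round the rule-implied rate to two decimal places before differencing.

Output 0.1% above potential → ŷ = 0.1.
r = 2.1 + 2.8 + 0.76 × (2.8 − 2.0) + 1.1 × 0.1
   = 2.1 + 2.8 + 0.608 + 0.11 = 5.62
Deviation = 5.34 − 5.62 = -0.28 pp.

-0.28 pp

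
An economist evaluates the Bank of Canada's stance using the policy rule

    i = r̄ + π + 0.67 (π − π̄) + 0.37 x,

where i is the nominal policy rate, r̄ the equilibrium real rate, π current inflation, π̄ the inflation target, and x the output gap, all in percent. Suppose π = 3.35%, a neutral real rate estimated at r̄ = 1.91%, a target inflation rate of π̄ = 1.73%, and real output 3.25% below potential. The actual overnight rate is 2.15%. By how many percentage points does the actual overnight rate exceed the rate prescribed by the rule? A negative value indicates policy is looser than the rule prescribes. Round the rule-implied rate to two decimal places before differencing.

-2.99 pp

Output 3.25% below potential → x = -3.25.
i = 1.91 + 3.35 + 0.67 × (3.35 − 1.73) + 0.37 × (-3.25)
   = 1.91 + 3.35 + 1.0854 − 1.2025 = 5.14
Deviation = 2.15 − 5.14 = -2.99 pp.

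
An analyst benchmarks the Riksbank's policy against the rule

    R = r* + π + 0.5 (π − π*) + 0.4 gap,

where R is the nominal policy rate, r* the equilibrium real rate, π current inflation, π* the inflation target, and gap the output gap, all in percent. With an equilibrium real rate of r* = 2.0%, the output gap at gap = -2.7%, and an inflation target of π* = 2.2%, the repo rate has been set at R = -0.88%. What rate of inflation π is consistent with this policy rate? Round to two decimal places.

-0.47%

Collecting π: R = r* + (1 + 0.5) π − 0.5 π* + 0.4 gap
1.5 π = -0.88 − 2.0 + 0.5 × 2.2 − 0.4 × (-2.7) = -0.7
π = -0.7 / 1.5 = -0.47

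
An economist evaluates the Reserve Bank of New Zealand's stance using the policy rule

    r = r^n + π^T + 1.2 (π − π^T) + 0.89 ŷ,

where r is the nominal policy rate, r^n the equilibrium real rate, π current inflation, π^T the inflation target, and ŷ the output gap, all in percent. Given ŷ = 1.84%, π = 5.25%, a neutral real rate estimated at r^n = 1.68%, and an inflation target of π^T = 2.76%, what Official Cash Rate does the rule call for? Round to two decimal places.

r = 1.68 + 2.76 + 1.2 × (5.25 − 2.76) + 0.89 × 1.84
   = 1.68 + 2.76 + 2.988 + 1.6376 = 9.07

9.07%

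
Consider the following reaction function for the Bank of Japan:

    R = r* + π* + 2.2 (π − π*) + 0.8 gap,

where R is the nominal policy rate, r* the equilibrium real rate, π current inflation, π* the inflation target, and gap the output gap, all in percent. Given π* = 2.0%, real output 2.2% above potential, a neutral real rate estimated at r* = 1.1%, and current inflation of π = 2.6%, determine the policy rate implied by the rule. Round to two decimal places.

6.18%

Output 2.2% above potential → gap = 2.2.
R = 1.1 + 2.0 + 2.2 × (2.6 − 2.0) + 0.8 × 2.2
   = 1.1 + 2 + 1.32 + 1.76 = 6.18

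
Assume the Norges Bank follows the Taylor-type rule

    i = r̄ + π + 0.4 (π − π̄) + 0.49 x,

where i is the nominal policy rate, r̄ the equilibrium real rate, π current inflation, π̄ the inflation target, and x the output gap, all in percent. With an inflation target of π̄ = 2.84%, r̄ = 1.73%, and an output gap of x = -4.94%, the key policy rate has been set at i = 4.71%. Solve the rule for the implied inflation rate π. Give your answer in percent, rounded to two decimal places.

Collecting π: i = r̄ + (1 + 0.4) π − 0.4 π̄ + 0.49 x
1.4 π = 4.71 − 1.73 + 0.4 × 2.84 − 0.49 × (-4.94) = 6.5366
π = 6.5366 / 1.4 = 4.67

4.67%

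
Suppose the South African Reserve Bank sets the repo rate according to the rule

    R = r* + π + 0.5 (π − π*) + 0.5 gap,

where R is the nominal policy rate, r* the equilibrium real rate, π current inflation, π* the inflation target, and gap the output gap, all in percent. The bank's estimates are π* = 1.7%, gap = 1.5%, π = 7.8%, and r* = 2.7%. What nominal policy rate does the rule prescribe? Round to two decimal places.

14.30%

R = 2.7 + 7.8 + 0.5 × (7.8 − 1.7) + 0.5 × 1.5
   = 2.7 + 7.8 + 3.05 + 0.75 = 14.30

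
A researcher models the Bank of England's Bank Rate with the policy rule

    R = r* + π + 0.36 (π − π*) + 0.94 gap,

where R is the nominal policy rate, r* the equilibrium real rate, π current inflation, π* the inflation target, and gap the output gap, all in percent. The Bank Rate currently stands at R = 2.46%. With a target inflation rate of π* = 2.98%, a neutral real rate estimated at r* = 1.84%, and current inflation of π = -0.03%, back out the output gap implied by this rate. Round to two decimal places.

0.94 gap = 2.46 − 1.84 − (-0.03) − 0.36 × ((-0.03) − 2.98) = 1.7336
gap = 1.7336 / 0.94 = 1.84

1.84%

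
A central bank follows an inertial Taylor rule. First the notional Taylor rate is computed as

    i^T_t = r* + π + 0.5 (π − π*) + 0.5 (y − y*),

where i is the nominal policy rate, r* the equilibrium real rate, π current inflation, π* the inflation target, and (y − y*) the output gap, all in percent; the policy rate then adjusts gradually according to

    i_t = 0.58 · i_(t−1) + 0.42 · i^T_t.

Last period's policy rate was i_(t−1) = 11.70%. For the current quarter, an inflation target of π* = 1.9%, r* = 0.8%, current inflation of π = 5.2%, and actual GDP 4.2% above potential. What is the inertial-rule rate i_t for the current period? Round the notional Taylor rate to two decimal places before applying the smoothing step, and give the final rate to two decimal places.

10.88%

Output 4.2% above potential → (y − y*) = 4.2.
i^T_t = 0.8 + 5.2 + 0.5 × (5.2 − 1.9) + 0.5 × 4.2
   = 0.8 + 5.2 + 1.65 + 2.1 = 9.75
i_t = 0.58 × 11.70 + 0.42 × 9.75 = 6.786 + 4.095 = 10.88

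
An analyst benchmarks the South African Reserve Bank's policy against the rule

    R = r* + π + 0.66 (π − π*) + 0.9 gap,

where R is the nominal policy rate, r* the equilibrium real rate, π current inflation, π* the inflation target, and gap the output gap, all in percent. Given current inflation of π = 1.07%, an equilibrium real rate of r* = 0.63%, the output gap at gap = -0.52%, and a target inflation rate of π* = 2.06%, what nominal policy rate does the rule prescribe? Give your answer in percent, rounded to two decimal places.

0.58%

R = 0.63 + 1.07 + 0.66 × (1.07 − 2.06) + 0.9 × (-0.52)
   = 0.63 + 1.07 − 0.6534 − 0.468 = 0.58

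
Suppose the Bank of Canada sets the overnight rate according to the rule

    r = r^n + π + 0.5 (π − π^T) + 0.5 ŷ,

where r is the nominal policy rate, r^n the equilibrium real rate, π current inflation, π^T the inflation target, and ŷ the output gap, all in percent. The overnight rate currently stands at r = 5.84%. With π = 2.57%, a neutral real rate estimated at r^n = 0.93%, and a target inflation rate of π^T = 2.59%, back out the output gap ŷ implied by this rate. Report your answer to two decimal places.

4.70%

0.5 ŷ = 5.84 − 0.93 − 2.57 − 0.5 × (2.57 − 2.59) = 2.35
ŷ = 2.35 / 0.5 = 4.70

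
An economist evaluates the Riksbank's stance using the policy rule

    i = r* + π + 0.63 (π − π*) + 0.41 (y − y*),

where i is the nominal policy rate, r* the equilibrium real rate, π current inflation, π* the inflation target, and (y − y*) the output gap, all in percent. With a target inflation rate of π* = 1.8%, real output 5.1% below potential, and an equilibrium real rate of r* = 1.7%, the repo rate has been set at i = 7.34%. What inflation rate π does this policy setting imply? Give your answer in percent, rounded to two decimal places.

5.44%

Output 5.1% below potential → (y − y*) = -5.1.
Collecting π: i = r* + (1 + 0.63) π − 0.63 π* + 0.41 (y − y*)
1.63 π = 7.34 − 1.7 + 0.63 × 1.8 − 0.41 × (-5.1) = 8.865
π = 8.865 / 1.63 = 5.44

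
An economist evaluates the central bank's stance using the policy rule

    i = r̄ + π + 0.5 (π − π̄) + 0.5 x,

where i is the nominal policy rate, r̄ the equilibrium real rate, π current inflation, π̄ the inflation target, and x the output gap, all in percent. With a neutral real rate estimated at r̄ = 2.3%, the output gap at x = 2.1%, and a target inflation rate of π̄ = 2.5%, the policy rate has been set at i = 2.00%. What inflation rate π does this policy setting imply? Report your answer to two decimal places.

Collecting π: i = r̄ + (1 + 0.5) π − 0.5 π̄ + 0.5 x
1.5 π = 2.00 − 2.3 + 0.5 × 2.5 − 0.5 × 2.1 = -0.1
π = -0.1 / 1.5 = -0.07

-0.07%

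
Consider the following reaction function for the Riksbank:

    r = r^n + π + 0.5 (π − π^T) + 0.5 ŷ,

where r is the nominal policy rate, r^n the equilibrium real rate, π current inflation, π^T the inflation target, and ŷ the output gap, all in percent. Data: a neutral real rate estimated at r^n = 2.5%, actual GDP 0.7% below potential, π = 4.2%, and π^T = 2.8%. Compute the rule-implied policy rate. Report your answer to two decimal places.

7.05%

Output 0.7% below potential → ŷ = -0.7.
r = 2.5 + 4.2 + 0.5 × (4.2 − 2.8) + 0.5 × (-0.7)
   = 2.5 + 4.2 + 0.7 − 0.35 = 7.05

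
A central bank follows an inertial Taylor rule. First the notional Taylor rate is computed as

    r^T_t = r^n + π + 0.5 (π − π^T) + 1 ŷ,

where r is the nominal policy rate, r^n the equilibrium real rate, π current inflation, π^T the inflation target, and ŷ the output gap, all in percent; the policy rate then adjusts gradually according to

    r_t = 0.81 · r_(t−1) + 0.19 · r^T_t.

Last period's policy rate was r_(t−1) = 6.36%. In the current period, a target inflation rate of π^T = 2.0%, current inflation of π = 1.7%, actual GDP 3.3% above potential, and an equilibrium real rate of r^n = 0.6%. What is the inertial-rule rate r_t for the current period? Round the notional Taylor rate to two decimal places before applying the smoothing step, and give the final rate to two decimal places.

Output 3.3% above potential → ŷ = 3.3.
r^T_t = 0.6 + 1.7 + 0.5 × (1.7 − 2.0) + 1 × 3.3
   = 0.6 + 1.7 − 0.15 + 3.3 = 5.45
r_t = 0.81 × 6.36 + 0.19 × 5.45 = 5.1516 + 1.0355 = 6.19

6.19%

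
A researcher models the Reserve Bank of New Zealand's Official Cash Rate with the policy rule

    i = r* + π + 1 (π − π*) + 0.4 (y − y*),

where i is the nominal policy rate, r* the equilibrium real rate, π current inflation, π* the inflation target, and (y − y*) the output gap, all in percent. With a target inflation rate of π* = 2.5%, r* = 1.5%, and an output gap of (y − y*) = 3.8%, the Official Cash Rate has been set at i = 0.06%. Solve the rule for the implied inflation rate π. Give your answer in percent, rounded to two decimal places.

-0.23%

Collecting π: i = r* + (1 + 1) π − 1 π* + 0.4 (y − y*)
2 π = 0.06 − 1.5 + 1 × 2.5 − 0.4 × 3.8 = -0.46
π = -0.46 / 2 = -0.23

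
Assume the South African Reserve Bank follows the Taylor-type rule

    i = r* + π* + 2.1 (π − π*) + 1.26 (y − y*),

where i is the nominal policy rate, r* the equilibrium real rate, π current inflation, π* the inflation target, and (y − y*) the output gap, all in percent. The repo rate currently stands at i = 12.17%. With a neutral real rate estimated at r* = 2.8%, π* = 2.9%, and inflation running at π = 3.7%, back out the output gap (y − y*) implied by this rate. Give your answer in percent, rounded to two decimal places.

1.26 (y − y*) = 12.17 − 2.8 − 2.9 − 2.1 × (3.7 − 2.9) = 4.79
(y − y*) = 4.79 / 1.26 = 3.80

3.80%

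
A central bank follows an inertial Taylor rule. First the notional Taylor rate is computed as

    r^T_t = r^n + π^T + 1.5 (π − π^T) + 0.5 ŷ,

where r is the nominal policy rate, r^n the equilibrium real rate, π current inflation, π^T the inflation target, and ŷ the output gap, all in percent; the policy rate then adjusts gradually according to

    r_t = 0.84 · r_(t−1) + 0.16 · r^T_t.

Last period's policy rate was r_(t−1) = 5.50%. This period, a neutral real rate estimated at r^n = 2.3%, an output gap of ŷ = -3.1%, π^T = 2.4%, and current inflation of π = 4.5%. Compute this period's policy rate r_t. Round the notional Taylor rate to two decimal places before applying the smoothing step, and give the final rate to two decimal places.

r^T_t = 2.3 + 2.4 + 1.5 × (4.5 − 2.4) + 0.5 × (-3.1)
   = 2.3 + 2.4 + 3.15 − 1.55 = 6.30
r_t = 0.84 × 5.50 + 0.16 × 6.30 = 4.62 + 1.008 = 5.63

5.63%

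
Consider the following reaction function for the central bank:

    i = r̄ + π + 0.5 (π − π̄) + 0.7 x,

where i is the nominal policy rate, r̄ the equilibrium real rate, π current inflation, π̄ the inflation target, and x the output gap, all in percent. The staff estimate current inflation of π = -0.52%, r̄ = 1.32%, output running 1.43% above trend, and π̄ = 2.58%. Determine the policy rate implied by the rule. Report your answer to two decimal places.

0.25%

Output 1.43% above potential → x = 1.43.
i = 1.32 + (-0.52) + 0.5 × (-0.52 − 2.58) + 0.7 × 1.43
   = 1.32 − 0.52 − 1.55 + 1.001 = 0.25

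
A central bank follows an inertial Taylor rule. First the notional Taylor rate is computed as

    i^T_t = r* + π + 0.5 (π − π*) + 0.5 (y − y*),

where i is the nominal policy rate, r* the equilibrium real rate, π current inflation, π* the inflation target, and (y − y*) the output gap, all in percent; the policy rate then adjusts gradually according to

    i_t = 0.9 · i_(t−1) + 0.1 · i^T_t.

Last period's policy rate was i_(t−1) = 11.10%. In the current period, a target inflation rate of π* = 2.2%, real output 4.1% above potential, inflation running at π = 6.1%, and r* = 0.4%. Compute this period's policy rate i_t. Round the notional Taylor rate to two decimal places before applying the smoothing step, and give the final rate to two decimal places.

Output 4.1% above potential → (y − y*) = 4.1.
i^T_t = 0.4 + 6.1 + 0.5 × (6.1 − 2.2) + 0.5 × 4.1
   = 0.4 + 6.1 + 1.95 + 2.05 = 10.50
i_t = 0.9 × 11.10 + 0.1 × 10.50 = 9.99 + 1.05 = 11.04

11.04%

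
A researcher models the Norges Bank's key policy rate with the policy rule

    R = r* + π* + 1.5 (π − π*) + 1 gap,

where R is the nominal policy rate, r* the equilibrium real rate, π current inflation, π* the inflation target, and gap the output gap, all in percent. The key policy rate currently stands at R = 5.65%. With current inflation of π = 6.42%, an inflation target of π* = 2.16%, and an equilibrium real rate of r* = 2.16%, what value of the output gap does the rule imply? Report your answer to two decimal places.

-5.06%

1 gap = 5.65 − 2.16 − 2.16 − 1.5 × (6.42 − 2.16) = -5.06
gap = -5.06 / 1 = -5.06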